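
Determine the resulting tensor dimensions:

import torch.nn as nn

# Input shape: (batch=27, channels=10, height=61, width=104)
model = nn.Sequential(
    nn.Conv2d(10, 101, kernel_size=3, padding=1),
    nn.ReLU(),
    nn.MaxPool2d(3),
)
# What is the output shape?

Input shape: (27, 10, 61, 104)
  -> after Conv2d: (27, 101, 61, 104)
  -> after ReLU: (27, 101, 61, 104)
Output shape: (27, 101, 20, 34)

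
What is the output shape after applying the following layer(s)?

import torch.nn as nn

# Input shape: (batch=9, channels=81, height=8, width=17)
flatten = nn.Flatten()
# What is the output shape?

Input shape: (9, 81, 8, 17)
Output shape: (9, 11016)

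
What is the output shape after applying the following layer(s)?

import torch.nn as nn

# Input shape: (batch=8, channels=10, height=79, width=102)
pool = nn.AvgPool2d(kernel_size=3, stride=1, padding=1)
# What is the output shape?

Input shape: (8, 10, 79, 102)
Output shape: (8, 10, 79, 102)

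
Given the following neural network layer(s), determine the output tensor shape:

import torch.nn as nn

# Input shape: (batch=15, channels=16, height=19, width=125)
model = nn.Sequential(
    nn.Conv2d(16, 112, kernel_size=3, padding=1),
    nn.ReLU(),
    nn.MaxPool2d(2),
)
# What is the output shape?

Input shape: (15, 16, 19, 125)
  -> after Conv2d: (15, 112, 19, 125)
  -> after ReLU: (15, 112, 19, 125)
Output shape: (15, 112, 9, 62)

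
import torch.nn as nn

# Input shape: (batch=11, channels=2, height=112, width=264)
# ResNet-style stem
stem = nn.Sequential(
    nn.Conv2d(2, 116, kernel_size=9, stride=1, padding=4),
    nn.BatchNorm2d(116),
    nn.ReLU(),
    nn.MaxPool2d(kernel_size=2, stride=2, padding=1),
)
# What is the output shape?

Input shape: (11, 2, 112, 264)
  -> after Conv2d 9x9 stride=1: (11, 116, 112, 264)
Output shape: (11, 116, 57, 133)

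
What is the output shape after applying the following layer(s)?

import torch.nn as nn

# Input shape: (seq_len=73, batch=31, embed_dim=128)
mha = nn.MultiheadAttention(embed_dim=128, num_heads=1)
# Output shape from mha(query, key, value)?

Input shape: (73, 31, 128)
Output shape: (73, 31, 128)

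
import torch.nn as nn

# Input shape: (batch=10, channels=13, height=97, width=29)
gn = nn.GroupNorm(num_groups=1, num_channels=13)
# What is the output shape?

Input shape: (10, 13, 97, 29)
Output shape: (10, 13, 97, 29)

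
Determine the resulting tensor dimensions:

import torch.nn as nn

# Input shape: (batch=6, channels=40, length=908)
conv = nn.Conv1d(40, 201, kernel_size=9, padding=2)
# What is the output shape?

Input shape: (6, 40, 908)
Output shape: (6, 201, 904)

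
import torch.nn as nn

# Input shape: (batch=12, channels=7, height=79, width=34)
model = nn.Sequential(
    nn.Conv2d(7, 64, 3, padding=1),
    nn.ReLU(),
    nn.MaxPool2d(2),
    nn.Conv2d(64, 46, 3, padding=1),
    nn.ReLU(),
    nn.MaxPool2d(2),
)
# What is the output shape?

Input shape: (12, 7, 79, 34)
  -> after first Conv2d: (12, 64, 79, 34)
  -> after first MaxPool2d: (12, 64, 39, 17)
  -> after second Conv2d: (12, 46, 39, 17)
Output shape: (12, 46, 19, 8)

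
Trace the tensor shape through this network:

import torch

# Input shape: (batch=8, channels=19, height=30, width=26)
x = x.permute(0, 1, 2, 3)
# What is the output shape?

Input shape: (8, 19, 30, 26)
Output shape: (8, 19, 30, 26)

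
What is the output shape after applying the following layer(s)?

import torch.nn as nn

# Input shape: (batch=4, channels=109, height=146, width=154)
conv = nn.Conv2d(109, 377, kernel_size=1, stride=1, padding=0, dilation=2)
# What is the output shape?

Input shape: (4, 109, 146, 154)
Output shape: (4, 377, 146, 154)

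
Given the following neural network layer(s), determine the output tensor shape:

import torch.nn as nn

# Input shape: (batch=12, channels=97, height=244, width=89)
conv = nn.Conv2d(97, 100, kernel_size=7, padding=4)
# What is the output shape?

Input shape: (12, 97, 244, 89)
Output shape: (12, 100, 246, 91)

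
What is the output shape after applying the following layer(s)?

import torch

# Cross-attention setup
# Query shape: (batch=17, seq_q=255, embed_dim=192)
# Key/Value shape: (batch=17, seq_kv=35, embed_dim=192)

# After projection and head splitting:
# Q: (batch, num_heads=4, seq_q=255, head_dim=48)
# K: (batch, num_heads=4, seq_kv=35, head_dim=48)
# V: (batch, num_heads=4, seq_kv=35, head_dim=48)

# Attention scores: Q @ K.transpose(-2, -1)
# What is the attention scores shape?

Input shape: (17, 255, 192)
Output shape: (17, 4, 255, 35)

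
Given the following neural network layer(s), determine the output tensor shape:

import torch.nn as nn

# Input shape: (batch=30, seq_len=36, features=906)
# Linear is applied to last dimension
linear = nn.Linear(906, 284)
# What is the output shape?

Input shape: (30, 36, 906)
Output shape: (30, 36, 284)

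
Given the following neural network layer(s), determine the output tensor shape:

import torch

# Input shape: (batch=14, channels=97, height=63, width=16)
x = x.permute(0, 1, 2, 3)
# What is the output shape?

Input shape: (14, 97, 63, 16)
Output shape: (14, 97, 63, 16)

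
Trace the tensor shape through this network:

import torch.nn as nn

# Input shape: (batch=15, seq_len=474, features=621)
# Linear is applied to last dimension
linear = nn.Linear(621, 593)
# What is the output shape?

Input shape: (15, 474, 621)
Output shape: (15, 474, 593)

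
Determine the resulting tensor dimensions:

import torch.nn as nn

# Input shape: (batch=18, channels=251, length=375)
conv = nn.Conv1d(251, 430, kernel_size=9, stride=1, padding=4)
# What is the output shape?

Input shape: (18, 251, 375)
Output shape: (18, 430, 375)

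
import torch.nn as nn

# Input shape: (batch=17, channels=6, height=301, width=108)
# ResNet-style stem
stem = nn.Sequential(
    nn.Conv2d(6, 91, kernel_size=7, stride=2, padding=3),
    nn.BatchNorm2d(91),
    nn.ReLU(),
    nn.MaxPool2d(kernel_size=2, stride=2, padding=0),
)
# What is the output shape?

Input shape: (17, 6, 301, 108)
  -> after Conv2d 7x7 stride=2: (17, 91, 151, 54)
Output shape: (17, 91, 75, 27)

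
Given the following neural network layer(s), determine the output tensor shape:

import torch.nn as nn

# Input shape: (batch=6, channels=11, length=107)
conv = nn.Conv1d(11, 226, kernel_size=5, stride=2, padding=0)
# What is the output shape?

Input shape: (6, 11, 107)
Output shape: (6, 226, 52)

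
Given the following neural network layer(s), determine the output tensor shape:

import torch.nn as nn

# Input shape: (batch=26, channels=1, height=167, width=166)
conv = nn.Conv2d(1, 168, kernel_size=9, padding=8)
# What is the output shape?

Input shape: (26, 1, 167, 166)
Output shape: (26, 168, 175, 174)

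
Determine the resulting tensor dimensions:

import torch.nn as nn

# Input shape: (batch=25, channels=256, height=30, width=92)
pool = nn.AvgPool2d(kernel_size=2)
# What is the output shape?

Input shape: (25, 256, 30, 92)
Output shape: (25, 256, 15, 46)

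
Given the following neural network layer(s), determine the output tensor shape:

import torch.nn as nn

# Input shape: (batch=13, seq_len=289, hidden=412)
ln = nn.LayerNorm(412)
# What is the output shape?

Input shape: (13, 289, 412)
Output shape: (13, 289, 412)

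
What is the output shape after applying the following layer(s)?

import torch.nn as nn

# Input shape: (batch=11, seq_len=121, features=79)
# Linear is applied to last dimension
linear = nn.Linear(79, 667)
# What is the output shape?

Input shape: (11, 121, 79)
Output shape: (11, 121, 667)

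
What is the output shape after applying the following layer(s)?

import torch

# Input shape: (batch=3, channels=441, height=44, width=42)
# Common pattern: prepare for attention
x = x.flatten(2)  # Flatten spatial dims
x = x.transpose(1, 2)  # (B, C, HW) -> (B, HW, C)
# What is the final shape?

Input shape: (3, 441, 44, 42)
  -> after flatten(2): (3, 441, 1848)
Output shape: (3, 1848, 441)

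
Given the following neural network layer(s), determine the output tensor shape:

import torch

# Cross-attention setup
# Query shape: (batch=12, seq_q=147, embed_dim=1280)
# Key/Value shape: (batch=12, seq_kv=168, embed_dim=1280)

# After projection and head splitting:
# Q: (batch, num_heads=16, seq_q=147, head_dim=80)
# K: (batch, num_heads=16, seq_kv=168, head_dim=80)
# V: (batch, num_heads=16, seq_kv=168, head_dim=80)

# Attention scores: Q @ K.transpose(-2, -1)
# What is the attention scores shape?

Input shape: (12, 147, 1280)
Output shape: (12, 16, 147, 168)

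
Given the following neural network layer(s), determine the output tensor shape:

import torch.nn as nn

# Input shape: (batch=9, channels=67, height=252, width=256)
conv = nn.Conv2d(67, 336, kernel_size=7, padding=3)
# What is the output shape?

Input shape: (9, 67, 252, 256)
Output shape: (9, 336, 252, 256)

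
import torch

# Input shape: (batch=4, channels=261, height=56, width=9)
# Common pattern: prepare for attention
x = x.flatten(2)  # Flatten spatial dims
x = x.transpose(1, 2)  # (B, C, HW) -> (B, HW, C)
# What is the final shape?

Input shape: (4, 261, 56, 9)
  -> after flatten(2): (4, 261, 504)
Output shape: (4, 504, 261)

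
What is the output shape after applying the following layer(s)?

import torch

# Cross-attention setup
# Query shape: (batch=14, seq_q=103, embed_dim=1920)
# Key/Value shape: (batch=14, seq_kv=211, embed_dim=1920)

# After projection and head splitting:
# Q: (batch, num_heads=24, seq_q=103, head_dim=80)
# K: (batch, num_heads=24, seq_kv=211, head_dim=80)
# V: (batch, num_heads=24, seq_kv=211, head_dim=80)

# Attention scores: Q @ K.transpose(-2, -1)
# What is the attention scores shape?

Input shape: (14, 103, 1920)
Output shape: (14, 24, 103, 211)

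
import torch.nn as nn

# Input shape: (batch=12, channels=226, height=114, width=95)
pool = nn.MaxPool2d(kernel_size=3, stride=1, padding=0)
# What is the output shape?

Input shape: (12, 226, 114, 95)
Output shape: (12, 226, 112, 93)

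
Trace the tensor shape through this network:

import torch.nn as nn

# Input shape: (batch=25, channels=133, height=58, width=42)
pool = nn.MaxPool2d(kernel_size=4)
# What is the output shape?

Input shape: (25, 133, 58, 42)
Output shape: (25, 133, 14, 10)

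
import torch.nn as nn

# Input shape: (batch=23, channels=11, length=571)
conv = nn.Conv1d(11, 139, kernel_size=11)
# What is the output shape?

Input shape: (23, 11, 571)
Output shape: (23, 139, 561)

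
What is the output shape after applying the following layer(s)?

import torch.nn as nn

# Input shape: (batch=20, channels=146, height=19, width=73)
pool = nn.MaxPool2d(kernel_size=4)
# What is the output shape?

Input shape: (20, 146, 19, 73)
Output shape: (20, 146, 4, 18)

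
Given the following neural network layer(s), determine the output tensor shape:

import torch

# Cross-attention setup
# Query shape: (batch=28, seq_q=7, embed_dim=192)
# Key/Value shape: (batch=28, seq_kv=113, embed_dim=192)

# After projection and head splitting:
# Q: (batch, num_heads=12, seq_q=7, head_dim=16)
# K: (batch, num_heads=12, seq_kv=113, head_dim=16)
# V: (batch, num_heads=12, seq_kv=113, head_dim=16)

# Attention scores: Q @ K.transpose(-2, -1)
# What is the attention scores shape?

Input shape: (28, 7, 192)
Output shape: (28, 12, 7, 113)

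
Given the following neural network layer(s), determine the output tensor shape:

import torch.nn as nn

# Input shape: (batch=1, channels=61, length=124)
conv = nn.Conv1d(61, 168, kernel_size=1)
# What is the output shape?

Input shape: (1, 61, 124)
Output shape: (1, 168, 124)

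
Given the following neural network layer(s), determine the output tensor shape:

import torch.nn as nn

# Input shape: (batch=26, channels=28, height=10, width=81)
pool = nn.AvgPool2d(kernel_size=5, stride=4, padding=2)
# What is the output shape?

Input shape: (26, 28, 10, 81)
Output shape: (26, 28, 3, 21)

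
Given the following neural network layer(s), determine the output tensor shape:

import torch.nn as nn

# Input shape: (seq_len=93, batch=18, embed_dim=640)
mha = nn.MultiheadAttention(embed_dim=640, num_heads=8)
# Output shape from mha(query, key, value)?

Input shape: (93, 18, 640)
Output shape: (93, 18, 640)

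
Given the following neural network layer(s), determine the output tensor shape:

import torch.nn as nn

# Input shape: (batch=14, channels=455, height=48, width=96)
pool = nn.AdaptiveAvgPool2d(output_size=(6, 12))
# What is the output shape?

Input shape: (14, 455, 48, 96)
Output shape: (14, 455, 6, 12)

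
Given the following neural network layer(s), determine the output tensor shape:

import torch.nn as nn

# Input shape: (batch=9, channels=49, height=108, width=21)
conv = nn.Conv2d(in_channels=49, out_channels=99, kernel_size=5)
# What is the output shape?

Input shape: (9, 49, 108, 21)
Output shape: (9, 99, 104, 17)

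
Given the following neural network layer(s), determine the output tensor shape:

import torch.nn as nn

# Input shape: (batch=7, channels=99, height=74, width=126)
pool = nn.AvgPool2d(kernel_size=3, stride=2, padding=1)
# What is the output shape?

Input shape: (7, 99, 74, 126)
Output shape: (7, 99, 37, 63)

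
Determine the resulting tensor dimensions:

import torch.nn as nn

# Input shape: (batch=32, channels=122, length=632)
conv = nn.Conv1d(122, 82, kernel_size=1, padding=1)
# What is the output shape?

Input shape: (32, 122, 632)
Output shape: (32, 82, 634)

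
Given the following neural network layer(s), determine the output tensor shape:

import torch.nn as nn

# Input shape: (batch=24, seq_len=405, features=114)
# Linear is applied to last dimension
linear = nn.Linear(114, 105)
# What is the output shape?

Input shape: (24, 405, 114)
Output shape: (24, 405, 105)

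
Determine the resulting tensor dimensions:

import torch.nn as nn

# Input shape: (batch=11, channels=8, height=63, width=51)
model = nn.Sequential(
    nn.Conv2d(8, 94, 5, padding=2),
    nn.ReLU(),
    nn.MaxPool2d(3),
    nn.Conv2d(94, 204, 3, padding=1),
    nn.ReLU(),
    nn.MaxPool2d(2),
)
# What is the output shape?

Input shape: (11, 8, 63, 51)
  -> after first Conv2d: (11, 94, 63, 51)
  -> after first MaxPool2d: (11, 94, 21, 17)
  -> after second Conv2d: (11, 204, 21, 17)
Output shape: (11, 204, 10, 8)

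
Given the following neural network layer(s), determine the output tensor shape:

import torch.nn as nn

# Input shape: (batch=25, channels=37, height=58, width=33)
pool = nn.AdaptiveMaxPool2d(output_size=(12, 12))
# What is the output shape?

Input shape: (25, 37, 58, 33)
Output shape: (25, 37, 12, 12)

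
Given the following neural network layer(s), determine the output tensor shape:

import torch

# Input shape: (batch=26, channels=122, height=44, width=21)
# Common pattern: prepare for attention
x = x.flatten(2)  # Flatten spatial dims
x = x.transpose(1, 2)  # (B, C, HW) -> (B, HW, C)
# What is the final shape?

Input shape: (26, 122, 44, 21)
  -> after flatten(2): (26, 122, 924)
Output shape: (26, 924, 122)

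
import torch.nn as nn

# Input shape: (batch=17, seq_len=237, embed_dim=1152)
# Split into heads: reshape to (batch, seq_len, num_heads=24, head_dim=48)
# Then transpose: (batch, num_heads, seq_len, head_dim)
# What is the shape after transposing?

Input shape: (17, 237, 1152)
  -> after reshape: (17, 237, 24, 48)
Output shape: (17, 24, 237, 48)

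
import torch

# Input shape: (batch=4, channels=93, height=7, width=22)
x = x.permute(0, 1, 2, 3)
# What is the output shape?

Input shape: (4, 93, 7, 22)
Output shape: (4, 93, 7, 22)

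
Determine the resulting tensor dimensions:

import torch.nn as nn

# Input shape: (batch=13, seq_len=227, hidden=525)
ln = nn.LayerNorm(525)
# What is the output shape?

Input shape: (13, 227, 525)
Output shape: (13, 227, 525)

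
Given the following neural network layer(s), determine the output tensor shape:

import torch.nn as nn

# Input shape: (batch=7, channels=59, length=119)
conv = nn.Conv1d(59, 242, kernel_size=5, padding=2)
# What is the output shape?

Input shape: (7, 59, 119)
Output shape: (7, 242, 119)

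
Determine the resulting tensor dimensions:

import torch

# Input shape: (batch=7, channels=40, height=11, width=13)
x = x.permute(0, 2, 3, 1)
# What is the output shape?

Input shape: (7, 40, 11, 13)
Output shape: (7, 11, 13, 40)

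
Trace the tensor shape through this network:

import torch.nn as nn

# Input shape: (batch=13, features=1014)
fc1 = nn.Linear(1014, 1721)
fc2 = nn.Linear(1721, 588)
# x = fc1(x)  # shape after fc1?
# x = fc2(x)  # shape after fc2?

Input shape: (13, 1014)
  -> after fc1: (13, 1721)
Output shape: (13, 588)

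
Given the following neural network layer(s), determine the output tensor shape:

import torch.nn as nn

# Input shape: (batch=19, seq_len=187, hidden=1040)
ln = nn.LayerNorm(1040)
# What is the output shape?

Input shape: (19, 187, 1040)
Output shape: (19, 187, 1040)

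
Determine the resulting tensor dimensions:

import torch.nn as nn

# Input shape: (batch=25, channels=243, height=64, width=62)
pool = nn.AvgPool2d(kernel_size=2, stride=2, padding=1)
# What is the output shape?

Input shape: (25, 243, 64, 62)
Output shape: (25, 243, 33, 32)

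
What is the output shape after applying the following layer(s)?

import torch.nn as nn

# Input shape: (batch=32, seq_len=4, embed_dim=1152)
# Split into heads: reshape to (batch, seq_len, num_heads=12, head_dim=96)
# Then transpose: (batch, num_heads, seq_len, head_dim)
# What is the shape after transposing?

Input shape: (32, 4, 1152)
  -> after reshape: (32, 4, 12, 96)
Output shape: (32, 12, 4, 96)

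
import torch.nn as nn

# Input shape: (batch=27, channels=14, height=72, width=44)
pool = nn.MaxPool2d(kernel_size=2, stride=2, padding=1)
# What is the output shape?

Input shape: (27, 14, 72, 44)
Output shape: (27, 14, 37, 23)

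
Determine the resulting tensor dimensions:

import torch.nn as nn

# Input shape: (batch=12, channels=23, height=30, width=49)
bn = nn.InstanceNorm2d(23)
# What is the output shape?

Input shape: (12, 23, 30, 49)
Output shape: (12, 23, 30, 49)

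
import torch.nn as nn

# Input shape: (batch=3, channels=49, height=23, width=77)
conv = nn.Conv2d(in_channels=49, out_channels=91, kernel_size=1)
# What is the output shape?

Input shape: (3, 49, 23, 77)
Output shape: (3, 91, 23, 77)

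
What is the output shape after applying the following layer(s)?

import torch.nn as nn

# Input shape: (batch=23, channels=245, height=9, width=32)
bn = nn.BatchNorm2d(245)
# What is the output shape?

Input shape: (23, 245, 9, 32)
Output shape: (23, 245, 9, 32)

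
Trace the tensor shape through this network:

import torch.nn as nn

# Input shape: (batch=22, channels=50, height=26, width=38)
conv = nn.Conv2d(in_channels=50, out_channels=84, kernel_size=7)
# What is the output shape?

Input shape: (22, 50, 26, 38)
Output shape: (22, 84, 20, 32)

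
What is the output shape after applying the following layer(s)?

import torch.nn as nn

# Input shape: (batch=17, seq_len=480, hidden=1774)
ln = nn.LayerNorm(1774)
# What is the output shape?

Input shape: (17, 480, 1774)
Output shape: (17, 480, 1774)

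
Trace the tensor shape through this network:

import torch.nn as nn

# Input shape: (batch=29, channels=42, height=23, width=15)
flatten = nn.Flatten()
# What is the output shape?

Input shape: (29, 42, 23, 15)
Output shape: (29, 14490)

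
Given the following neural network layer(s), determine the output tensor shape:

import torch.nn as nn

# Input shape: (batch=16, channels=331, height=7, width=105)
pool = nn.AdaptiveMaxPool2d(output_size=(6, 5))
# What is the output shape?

Input shape: (16, 331, 7, 105)
Output shape: (16, 331, 6, 5)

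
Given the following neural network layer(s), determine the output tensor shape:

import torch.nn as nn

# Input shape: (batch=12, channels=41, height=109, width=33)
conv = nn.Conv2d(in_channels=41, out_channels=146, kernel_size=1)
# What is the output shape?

Input shape: (12, 41, 109, 33)
Output shape: (12, 146, 109, 33)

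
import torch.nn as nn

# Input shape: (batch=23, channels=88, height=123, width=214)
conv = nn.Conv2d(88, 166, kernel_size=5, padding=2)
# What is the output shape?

Input shape: (23, 88, 123, 214)
Output shape: (23, 166, 123, 214)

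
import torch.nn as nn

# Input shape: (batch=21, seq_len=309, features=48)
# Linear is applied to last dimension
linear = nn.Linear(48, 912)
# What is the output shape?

Input shape: (21, 309, 48)
Output shape: (21, 309, 912)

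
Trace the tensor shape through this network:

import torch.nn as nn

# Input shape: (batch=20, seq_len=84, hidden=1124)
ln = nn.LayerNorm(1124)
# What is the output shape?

Input shape: (20, 84, 1124)
Output shape: (20, 84, 1124)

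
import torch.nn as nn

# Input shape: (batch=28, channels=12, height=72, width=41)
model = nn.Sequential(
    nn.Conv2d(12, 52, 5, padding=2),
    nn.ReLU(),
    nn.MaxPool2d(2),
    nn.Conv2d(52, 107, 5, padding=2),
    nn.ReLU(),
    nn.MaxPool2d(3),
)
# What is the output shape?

Input shape: (28, 12, 72, 41)
  -> after first Conv2d: (28, 52, 72, 41)
  -> after first MaxPool2d: (28, 52, 36, 20)
  -> after second Conv2d: (28, 107, 36, 20)
Output shape: (28, 107, 12, 6)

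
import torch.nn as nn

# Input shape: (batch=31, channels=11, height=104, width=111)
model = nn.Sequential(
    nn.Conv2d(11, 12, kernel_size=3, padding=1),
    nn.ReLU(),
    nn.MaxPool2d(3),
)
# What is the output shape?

Input shape: (31, 11, 104, 111)
  -> after Conv2d: (31, 12, 104, 111)
  -> after ReLU: (31, 12, 104, 111)
Output shape: (31, 12, 34, 37)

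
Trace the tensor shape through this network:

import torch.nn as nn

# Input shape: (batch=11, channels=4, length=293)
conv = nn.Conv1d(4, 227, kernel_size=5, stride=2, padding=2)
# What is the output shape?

Input shape: (11, 4, 293)
Output shape: (11, 227, 147)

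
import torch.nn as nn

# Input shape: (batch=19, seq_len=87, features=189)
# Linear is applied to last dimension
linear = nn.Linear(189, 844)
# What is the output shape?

Input shape: (19, 87, 189)
Output shape: (19, 87, 844)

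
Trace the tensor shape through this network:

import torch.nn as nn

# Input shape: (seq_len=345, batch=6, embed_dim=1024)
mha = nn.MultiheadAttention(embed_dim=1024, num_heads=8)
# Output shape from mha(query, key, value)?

Input shape: (345, 6, 1024)
Output shape: (345, 6, 1024)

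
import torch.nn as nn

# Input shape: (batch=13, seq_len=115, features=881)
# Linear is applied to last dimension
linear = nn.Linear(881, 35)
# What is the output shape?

Input shape: (13, 115, 881)
Output shape: (13, 115, 35)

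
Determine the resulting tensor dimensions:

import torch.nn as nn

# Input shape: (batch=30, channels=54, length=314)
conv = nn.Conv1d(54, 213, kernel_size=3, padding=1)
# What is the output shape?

Input shape: (30, 54, 314)
Output shape: (30, 213, 314)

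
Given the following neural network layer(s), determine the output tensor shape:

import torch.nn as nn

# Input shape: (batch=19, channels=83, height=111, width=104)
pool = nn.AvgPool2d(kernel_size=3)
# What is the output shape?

Input shape: (19, 83, 111, 104)
Output shape: (19, 83, 37, 34)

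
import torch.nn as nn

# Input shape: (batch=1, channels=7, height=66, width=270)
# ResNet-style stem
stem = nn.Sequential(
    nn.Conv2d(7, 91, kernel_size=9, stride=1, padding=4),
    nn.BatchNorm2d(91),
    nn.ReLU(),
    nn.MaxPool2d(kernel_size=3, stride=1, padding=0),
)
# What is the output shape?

Input shape: (1, 7, 66, 270)
  -> after Conv2d 9x9 stride=1: (1, 91, 66, 270)
Output shape: (1, 91, 64, 268)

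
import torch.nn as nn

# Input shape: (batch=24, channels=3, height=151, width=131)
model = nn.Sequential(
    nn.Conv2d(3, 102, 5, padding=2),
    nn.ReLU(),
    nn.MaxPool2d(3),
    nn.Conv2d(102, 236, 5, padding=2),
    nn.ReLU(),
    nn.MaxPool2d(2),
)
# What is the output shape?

Input shape: (24, 3, 151, 131)
  -> after first Conv2d: (24, 102, 151, 131)
  -> after first MaxPool2d: (24, 102, 50, 43)
  -> after second Conv2d: (24, 236, 50, 43)
Output shape: (24, 236, 25, 21)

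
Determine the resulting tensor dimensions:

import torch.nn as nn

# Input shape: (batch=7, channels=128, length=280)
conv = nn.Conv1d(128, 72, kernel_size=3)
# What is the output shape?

Input shape: (7, 128, 280)
Output shape: (7, 72, 278)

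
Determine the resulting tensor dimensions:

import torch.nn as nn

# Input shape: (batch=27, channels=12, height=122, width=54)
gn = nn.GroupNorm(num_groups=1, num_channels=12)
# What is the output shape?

Input shape: (27, 12, 122, 54)
Output shape: (27, 12, 122, 54)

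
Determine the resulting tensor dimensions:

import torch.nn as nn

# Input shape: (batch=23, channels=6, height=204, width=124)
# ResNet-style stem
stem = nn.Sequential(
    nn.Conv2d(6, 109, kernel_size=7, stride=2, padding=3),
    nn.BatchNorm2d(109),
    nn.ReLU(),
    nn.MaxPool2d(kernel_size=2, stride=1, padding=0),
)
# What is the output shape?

Input shape: (23, 6, 204, 124)
  -> after Conv2d 7x7 stride=2: (23, 109, 102, 62)
Output shape: (23, 109, 101, 61)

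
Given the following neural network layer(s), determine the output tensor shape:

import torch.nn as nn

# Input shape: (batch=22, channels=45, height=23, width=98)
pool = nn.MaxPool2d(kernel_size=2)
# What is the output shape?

Input shape: (22, 45, 23, 98)
Output shape: (22, 45, 11, 49)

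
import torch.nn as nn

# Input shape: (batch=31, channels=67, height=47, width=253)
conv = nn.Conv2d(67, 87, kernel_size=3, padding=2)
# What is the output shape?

Input shape: (31, 67, 47, 253)
Output shape: (31, 87, 49, 255)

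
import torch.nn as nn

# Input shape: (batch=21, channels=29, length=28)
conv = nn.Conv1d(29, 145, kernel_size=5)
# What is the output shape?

Input shape: (21, 29, 28)
Output shape: (21, 145, 24)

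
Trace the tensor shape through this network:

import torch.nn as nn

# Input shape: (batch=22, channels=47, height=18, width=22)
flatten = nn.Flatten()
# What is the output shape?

Input shape: (22, 47, 18, 22)
Output shape: (22, 18612)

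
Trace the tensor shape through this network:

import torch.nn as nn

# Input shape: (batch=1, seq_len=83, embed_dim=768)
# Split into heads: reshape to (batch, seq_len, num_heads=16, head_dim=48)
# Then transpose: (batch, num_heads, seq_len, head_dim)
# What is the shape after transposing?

Input shape: (1, 83, 768)
  -> after reshape: (1, 83, 16, 48)
Output shape: (1, 16, 83, 48)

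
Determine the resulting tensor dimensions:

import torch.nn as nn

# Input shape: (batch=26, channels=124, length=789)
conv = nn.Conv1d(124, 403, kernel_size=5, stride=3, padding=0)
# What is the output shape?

Input shape: (26, 124, 789)
Output shape: (26, 403, 262)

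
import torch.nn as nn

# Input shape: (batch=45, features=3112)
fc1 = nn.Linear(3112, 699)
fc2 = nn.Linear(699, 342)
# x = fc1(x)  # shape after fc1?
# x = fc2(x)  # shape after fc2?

Input shape: (45, 3112)
  -> after fc1: (45, 699)
Output shape: (45, 342)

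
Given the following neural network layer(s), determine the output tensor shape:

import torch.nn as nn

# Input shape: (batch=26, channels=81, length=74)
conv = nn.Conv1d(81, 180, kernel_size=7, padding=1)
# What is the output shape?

Input shape: (26, 81, 74)
Output shape: (26, 180, 70)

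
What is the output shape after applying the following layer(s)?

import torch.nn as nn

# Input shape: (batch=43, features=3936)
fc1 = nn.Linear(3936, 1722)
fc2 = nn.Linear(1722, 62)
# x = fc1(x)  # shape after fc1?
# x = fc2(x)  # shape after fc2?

Input shape: (43, 3936)
  -> after fc1: (43, 1722)
Output shape: (43, 62)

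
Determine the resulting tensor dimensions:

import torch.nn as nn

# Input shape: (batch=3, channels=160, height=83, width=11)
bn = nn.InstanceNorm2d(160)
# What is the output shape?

Input shape: (3, 160, 83, 11)
Output shape: (3, 160, 83, 11)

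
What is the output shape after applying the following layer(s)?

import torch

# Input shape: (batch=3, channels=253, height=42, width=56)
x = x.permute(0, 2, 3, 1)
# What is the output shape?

Input shape: (3, 253, 42, 56)
Output shape: (3, 42, 56, 253)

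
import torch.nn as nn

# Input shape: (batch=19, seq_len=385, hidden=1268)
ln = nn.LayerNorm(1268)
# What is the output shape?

Input shape: (19, 385, 1268)
Output shape: (19, 385, 1268)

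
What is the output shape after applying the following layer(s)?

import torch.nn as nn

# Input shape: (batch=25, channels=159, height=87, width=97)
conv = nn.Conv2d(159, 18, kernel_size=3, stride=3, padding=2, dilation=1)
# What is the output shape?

Input shape: (25, 159, 87, 97)
Output shape: (25, 18, 30, 33)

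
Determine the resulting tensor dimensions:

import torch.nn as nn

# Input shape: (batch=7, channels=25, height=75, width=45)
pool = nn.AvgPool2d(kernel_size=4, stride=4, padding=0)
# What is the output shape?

Input shape: (7, 25, 75, 45)
Output shape: (7, 25, 18, 11)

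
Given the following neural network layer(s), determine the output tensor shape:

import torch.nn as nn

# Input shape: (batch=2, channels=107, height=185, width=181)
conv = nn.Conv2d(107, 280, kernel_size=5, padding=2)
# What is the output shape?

Input shape: (2, 107, 185, 181)
Output shape: (2, 280, 185, 181)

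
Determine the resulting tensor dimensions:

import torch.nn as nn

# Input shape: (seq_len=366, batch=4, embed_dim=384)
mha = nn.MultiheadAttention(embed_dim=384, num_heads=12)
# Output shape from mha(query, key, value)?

Input shape: (366, 4, 384)
Output shape: (366, 4, 384)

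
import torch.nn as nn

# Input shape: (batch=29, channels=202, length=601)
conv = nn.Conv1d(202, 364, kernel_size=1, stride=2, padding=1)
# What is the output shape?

Input shape: (29, 202, 601)
Output shape: (29, 364, 302)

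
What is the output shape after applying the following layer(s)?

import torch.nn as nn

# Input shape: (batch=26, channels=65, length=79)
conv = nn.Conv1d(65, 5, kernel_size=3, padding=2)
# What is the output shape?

Input shape: (26, 65, 79)
Output shape: (26, 5, 81)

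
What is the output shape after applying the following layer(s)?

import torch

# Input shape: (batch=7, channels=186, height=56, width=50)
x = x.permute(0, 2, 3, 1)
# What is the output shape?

Input shape: (7, 186, 56, 50)
Output shape: (7, 56, 50, 186)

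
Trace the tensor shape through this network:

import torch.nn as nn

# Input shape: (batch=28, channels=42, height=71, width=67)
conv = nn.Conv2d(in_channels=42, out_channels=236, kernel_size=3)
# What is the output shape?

Input shape: (28, 42, 71, 67)
Output shape: (28, 236, 69, 65)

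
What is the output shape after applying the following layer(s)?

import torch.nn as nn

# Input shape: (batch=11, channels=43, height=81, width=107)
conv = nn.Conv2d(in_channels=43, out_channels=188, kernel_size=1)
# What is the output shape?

Input shape: (11, 43, 81, 107)
Output shape: (11, 188, 81, 107)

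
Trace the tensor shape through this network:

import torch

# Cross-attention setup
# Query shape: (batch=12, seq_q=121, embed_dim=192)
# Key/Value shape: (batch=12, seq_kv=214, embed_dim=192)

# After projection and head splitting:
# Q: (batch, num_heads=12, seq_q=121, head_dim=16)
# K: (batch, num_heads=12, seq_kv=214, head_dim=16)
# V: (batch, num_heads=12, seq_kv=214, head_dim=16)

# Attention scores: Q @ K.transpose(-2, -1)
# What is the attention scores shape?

Input shape: (12, 121, 192)
Output shape: (12, 12, 121, 214)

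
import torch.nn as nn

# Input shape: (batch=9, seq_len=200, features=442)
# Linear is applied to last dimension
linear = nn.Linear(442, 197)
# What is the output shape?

Input shape: (9, 200, 442)
Output shape: (9, 200, 197)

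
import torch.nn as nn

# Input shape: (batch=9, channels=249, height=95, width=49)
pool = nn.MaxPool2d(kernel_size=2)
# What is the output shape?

Input shape: (9, 249, 95, 49)
Output shape: (9, 249, 47, 24)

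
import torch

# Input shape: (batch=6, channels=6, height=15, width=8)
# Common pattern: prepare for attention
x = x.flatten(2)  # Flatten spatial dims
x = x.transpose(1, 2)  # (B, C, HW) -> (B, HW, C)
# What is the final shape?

Input shape: (6, 6, 15, 8)
  -> after flatten(2): (6, 6, 120)
Output shape: (6, 120, 6)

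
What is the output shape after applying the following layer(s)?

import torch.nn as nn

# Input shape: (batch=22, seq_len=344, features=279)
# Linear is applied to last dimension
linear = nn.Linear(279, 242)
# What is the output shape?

Input shape: (22, 344, 279)
Output shape: (22, 344, 242)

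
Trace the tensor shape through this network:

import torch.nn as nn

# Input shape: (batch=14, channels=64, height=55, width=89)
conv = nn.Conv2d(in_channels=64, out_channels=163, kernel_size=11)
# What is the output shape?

Input shape: (14, 64, 55, 89)
Output shape: (14, 163, 45, 79)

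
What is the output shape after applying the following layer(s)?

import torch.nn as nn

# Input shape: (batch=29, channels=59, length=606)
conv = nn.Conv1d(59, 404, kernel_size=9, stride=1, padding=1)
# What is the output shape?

Input shape: (29, 59, 606)
Output shape: (29, 404, 600)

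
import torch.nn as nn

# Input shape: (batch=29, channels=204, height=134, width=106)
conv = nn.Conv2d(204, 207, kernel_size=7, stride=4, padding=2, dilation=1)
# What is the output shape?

Input shape: (29, 204, 134, 106)
Output shape: (29, 207, 33, 26)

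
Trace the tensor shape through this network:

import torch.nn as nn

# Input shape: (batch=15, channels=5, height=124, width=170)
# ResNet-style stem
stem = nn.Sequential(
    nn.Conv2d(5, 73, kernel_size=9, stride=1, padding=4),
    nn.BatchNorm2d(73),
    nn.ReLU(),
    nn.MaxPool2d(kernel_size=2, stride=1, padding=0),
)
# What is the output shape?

Input shape: (15, 5, 124, 170)
  -> after Conv2d 9x9 stride=1: (15, 73, 124, 170)
Output shape: (15, 73, 123, 169)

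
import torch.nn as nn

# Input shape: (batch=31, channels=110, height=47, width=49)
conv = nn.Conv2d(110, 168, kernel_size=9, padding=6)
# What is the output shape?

Input shape: (31, 110, 47, 49)
Output shape: (31, 168, 51, 53)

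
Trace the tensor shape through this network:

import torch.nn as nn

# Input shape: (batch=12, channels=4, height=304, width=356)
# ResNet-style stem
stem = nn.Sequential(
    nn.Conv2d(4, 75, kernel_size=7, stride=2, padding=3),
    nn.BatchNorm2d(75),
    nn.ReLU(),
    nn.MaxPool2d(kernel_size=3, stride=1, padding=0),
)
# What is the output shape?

Input shape: (12, 4, 304, 356)
  -> after Conv2d 7x7 stride=2: (12, 75, 152, 178)
Output shape: (12, 75, 150, 176)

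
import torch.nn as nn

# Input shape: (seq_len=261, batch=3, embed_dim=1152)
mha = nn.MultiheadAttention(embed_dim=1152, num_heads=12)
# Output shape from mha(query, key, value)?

Input shape: (261, 3, 1152)
Output shape: (261, 3, 1152)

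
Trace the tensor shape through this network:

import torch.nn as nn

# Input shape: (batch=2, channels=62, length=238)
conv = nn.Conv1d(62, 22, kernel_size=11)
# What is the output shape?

Input shape: (2, 62, 238)
Output shape: (2, 22, 228)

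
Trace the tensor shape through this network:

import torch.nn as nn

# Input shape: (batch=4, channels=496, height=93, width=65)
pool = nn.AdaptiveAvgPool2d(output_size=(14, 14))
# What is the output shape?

Input shape: (4, 496, 93, 65)
Output shape: (4, 496, 14, 14)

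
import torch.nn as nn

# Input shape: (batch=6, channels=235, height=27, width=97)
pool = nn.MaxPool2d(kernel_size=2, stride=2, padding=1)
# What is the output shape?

Input shape: (6, 235, 27, 97)
Output shape: (6, 235, 14, 49)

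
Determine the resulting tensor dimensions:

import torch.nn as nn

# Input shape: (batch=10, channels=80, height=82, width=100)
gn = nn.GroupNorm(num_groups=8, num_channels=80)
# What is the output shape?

Input shape: (10, 80, 82, 100)
Output shape: (10, 80, 82, 100)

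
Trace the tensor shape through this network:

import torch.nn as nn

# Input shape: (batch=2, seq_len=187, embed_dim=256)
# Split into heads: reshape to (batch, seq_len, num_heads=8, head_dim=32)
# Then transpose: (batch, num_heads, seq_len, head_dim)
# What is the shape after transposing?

Input shape: (2, 187, 256)
  -> after reshape: (2, 187, 8, 32)
Output shape: (2, 8, 187, 32)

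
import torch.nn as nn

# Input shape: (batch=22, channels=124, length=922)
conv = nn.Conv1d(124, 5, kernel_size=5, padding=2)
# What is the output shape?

Input shape: (22, 124, 922)
Output shape: (22, 5, 922)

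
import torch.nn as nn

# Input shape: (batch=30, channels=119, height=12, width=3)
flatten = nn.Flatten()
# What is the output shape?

Input shape: (30, 119, 12, 3)
Output shape: (30, 4284)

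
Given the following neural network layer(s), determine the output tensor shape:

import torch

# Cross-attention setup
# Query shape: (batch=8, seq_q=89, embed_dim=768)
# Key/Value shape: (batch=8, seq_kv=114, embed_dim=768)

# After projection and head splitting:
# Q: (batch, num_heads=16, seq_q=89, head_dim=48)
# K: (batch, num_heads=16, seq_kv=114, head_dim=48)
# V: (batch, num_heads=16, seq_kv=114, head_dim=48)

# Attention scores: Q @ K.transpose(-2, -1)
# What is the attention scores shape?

Input shape: (8, 89, 768)
Output shape: (8, 16, 89, 114)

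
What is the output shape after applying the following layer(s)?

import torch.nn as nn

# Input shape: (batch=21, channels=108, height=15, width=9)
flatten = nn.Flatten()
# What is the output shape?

Input shape: (21, 108, 15, 9)
Output shape: (21, 14580)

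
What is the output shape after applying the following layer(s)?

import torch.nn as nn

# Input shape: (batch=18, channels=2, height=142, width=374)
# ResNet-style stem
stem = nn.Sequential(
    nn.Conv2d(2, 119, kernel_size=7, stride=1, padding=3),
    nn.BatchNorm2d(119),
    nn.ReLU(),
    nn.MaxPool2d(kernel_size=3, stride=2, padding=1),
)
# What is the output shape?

Input shape: (18, 2, 142, 374)
  -> after Conv2d 7x7 stride=1: (18, 119, 142, 374)
Output shape: (18, 119, 71, 187)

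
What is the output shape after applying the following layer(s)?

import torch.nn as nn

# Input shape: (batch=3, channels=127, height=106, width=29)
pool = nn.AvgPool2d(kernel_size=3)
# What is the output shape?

Input shape: (3, 127, 106, 29)
Output shape: (3, 127, 35, 9)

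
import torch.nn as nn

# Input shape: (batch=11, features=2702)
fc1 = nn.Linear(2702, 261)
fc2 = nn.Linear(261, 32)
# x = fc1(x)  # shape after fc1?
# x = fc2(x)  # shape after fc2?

Input shape: (11, 2702)
  -> after fc1: (11, 261)
Output shape: (11, 32)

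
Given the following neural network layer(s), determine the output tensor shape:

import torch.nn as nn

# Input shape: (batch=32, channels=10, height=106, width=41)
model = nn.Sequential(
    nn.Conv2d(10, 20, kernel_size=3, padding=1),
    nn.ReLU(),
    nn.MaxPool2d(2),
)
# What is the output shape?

Input shape: (32, 10, 106, 41)
  -> after Conv2d: (32, 20, 106, 41)
  -> after ReLU: (32, 20, 106, 41)
Output shape: (32, 20, 53, 20)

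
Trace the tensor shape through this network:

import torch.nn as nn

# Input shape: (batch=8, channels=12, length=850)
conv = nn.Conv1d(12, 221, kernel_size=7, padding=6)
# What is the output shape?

Input shape: (8, 12, 850)
Output shape: (8, 221, 856)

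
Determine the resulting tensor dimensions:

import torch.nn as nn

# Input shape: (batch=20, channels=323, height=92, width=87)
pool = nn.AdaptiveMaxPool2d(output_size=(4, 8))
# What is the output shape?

Input shape: (20, 323, 92, 87)
Output shape: (20, 323, 4, 8)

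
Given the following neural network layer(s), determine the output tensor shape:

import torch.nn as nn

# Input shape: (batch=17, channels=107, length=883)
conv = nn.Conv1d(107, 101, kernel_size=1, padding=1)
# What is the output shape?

Input shape: (17, 107, 883)
Output shape: (17, 101, 885)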